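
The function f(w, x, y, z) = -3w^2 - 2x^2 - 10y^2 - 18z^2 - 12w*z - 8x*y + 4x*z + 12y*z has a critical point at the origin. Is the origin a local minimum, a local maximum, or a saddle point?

The Hessian at the origin is H = [[-6, 0, 0, -12], [0, -4, -8, 4], [0, -8, -20, 12], [-12, 4, 12, -36]].
Row-reducing H symmetrically gives the diagonal entries -6, -4, -4, -4.
That gives 4 negative pivots.
H is negative definite, so the origin is a strict local maximum.

local maximum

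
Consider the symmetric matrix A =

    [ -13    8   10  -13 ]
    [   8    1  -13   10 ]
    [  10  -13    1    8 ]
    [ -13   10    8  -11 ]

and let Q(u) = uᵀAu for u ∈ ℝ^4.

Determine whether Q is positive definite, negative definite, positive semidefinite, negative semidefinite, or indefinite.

indefinite

Applying the same elementary operations to the rows and columns of A produces a congruent diagonal matrix with entries -13, 77/13, 60/77, 6/5.
So there are 3 positive, 1 negative pivots.
Hence Q is indefinite.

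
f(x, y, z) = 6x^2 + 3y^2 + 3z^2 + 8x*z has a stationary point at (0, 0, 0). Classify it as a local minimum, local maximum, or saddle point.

The Hessian at the origin is H = [[12, 0, 8], [0, 6, 0], [8, 0, 6]].
Symmetric row and column elimination reduces H to a congruent diagonal form with pivots 12, 6, 2/3.
Counting signs: 3 positive.
H is positive definite, so the origin is a strict local minimum.

local minimum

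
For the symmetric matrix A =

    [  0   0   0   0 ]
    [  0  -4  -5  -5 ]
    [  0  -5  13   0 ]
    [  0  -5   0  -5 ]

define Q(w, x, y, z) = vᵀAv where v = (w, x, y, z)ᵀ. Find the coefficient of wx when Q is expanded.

The coefficient of wx is A[1,2] + A[2,1] = 2·0 = 0.

0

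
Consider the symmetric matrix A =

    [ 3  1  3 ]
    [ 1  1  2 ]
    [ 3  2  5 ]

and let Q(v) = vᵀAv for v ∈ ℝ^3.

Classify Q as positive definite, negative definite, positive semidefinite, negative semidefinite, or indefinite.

positive definite

Leading principal minors: Δ_1 = 3, Δ_2 = 2, Δ_3 = 1.
All leading principal minors are positive, so by Sylvester's criterion Q is positive definite.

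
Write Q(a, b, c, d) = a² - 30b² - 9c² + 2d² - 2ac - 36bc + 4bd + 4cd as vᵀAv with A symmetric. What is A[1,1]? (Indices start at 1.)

The coefficient of a² in Q is 1, and that is exactly A[1,1].

1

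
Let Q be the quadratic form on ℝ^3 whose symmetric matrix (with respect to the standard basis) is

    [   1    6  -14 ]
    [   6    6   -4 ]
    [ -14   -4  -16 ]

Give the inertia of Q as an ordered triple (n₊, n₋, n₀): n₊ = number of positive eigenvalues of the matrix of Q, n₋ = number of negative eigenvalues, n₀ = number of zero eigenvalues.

(2, 1, 0)

Symmetric row and column elimination reduces A to a congruent diagonal form with pivots 1, -30, 4/3.
That gives 2 positive, 1 negative pivots.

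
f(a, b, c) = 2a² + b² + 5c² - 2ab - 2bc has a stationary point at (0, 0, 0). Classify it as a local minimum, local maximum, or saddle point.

local minimum

The Hessian at the origin is H = [[4, -2, 0], [-2, 2, -2], [0, -2, 10]].
Row-reducing H symmetrically gives the diagonal entries 4, 1, 6.
So there are 3 positive pivots.
H is positive definite, so the origin is a strict local minimum.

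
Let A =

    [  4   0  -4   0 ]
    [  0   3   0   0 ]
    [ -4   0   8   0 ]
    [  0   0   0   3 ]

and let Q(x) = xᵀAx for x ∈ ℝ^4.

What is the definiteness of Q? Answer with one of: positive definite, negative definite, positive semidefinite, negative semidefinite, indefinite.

positive definite

Row-reducing A symmetrically gives the diagonal entries 4, 3, 4, 3.
Counting signs: 4 positive.
Hence Q is positive definite.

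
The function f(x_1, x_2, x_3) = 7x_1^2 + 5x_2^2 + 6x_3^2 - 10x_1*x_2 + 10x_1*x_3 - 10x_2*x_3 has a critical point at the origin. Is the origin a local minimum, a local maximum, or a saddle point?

local minimum

The Hessian at the origin is H = [[14, -10, 10], [-10, 10, -10], [10, -10, 12]].
Applying the same elementary operations to the rows and columns of H produces a congruent diagonal matrix with entries 14, 20/7, 2.
That gives 3 positive pivots.
H is positive definite, so the origin is a strict local minimum.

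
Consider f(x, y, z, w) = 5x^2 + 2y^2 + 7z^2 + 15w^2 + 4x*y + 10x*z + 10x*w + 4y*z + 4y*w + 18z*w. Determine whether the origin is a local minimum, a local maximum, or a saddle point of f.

local minimum

The Hessian at the origin is H = [[10, 4, 10, 10], [4, 4, 4, 4], [10, 4, 14, 18], [10, 4, 18, 30]].
Symmetric row and column elimination reduces H to a congruent diagonal form with pivots 10, 12/5, 4, 4.
That gives 4 positive pivots.
H is positive definite, so the origin is a strict local minimum.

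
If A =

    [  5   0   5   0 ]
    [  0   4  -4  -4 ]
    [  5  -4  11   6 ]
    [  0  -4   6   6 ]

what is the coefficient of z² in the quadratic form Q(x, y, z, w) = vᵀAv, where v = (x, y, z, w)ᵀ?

The coefficient of z² is the diagonal entry A[3,3] = 11.

11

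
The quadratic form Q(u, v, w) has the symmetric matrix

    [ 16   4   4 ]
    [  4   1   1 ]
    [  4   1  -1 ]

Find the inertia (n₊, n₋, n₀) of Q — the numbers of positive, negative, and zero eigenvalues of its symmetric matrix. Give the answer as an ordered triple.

Row-reducing A symmetrically gives the diagonal entries 16, 0, -2.
That gives 1 positive, 1 negative, 1 zero pivots.

(1, 1, 1)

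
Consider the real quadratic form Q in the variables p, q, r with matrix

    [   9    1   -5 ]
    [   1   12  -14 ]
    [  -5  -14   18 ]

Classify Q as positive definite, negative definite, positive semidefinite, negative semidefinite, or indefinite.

positive definite

Row-reducing A symmetrically gives the diagonal entries 9, 107/9, 2/107.
Counting signs: 3 positive.
Hence Q is positive definite.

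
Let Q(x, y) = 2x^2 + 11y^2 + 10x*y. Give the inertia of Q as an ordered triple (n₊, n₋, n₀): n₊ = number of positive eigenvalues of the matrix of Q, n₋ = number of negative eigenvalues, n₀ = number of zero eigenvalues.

(1, 1, 0)

The symmetric matrix is A = [[2, 5], [5, 11]].
Applying the same elementary operations to the rows and columns of A produces a congruent diagonal matrix with entries 2, -3/2.
Counting signs: 1 positive, 1 negative.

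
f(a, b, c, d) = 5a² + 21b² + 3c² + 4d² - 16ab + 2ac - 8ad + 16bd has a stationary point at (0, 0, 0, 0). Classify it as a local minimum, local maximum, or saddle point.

local minimum

The Hessian at the origin is H = [[10, -16, 2, -8], [-16, 42, 0, 16], [2, 0, 6, 0], [-8, 16, 0, 8]].
Symmetric row and column elimination reduces H to a congruent diagonal form with pivots 10, 82/5, 204/41, 40/51.
So there are 4 positive pivots.
H is positive definite, so the origin is a strict local minimum.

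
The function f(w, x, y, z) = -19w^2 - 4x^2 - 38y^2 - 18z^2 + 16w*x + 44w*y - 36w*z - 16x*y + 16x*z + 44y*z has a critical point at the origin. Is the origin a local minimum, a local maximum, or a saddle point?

local maximum

The Hessian at the origin is H = [[-38, 16, 44, -36], [16, -8, -16, 16], [44, -16, -76, 44], [-36, 16, 44, -36]].
An LDLᵀ factorisation of H has diagonal entries -38, -24/19, -20, -8/15.
So there are 4 negative pivots.
H is negative definite, so the origin is a strict local maximum.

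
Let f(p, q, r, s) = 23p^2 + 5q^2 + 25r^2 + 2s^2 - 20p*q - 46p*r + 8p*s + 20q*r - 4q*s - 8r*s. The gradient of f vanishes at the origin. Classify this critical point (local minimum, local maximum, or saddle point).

The Hessian at the origin is H = [[46, -20, -46, 8], [-20, 10, 20, -4], [-46, 20, 50, -8], [8, -4, -8, 4]].
Congruent diagonalization of H (simultaneous row and column reduction) yields pivots 46, 30/23, 4, 12/5.
So there are 4 positive pivots.
H is positive definite, so the origin is a strict local minimum.

local minimum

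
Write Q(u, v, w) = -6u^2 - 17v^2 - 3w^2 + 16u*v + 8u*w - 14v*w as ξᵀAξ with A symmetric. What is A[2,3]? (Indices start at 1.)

-7

The coefficient of v·w in Q is -14. For a symmetric A this equals A[2,3] + A[3,2] = 2·A[2,3].
So A[2,3] = -14/2 = -7.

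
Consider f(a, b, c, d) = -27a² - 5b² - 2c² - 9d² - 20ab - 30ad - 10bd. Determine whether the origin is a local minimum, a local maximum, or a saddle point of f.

local maximum

The Hessian at the origin is H = [[-54, -20, 0, -30], [-20, -10, 0, -10], [0, 0, -4, 0], [-30, -10, 0, -18]].
Congruent diagonalization of H (simultaneous row and column reduction) yields pivots -54, -70/27, -4, -6/7.
Counting signs: 4 negative.
H is negative definite, so the origin is a strict local maximum.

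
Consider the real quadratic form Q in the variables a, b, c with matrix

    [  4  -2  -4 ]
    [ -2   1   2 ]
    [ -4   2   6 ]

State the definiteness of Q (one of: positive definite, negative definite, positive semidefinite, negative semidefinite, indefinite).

Row-reducing A symmetrically gives the diagonal entries 4, 0, 2.
That gives 2 positive, 1 zero pivots.
Hence Q is positive semidefinite.

positive semidefinite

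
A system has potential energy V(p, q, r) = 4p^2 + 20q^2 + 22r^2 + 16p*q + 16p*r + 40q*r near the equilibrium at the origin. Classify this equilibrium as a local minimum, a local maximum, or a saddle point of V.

The Hessian at the origin is H = [[8, 16, 16], [16, 40, 40], [16, 40, 44]].
Congruent diagonalization of H (simultaneous row and column reduction) yields pivots 8, 8, 4.
That gives 3 positive pivots.
H is positive definite, so the origin is a strict local minimum.

local minimum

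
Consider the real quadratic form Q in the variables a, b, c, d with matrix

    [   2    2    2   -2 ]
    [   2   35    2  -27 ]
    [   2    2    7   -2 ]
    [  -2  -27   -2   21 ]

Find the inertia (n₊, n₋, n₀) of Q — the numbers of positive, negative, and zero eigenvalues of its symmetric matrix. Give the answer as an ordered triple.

(4, 0, 0)

Congruent diagonalization of A (simultaneous row and column reduction) yields pivots 2, 33, 5, 2/33.
That gives 4 positive pivots.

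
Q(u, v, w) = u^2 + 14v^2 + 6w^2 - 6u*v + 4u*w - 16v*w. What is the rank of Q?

Write A = [[1, -3, 2], [-3, 14, -8], [2, -8, 6]].
Applying the same elementary operations to the rows and columns of A produces a congruent diagonal matrix with entries 1, 5, 6/5.
Counting signs: 3 positive.
The rank is the number of nonzero pivots: 3.

3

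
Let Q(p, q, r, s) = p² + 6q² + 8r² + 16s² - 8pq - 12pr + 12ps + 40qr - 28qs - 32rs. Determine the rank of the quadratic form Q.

Write A = [[1, -4, -6, 6], [-4, 6, 20, -14], [-6, 20, 8, -16], [6, -14, -16, 16]].
Applying the same elementary operations to the rows and columns of A produces a congruent diagonal matrix with entries 1, -10, -132/5, -10/33.
Counting signs: 1 positive, 3 negative.
The rank is the number of nonzero pivots: 4.

4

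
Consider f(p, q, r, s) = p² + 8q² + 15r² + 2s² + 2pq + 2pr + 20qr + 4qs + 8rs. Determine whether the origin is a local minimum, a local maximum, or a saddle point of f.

The Hessian at the origin is H = [[2, 2, 2, 0], [2, 16, 20, 4], [2, 20, 30, 8], [0, 4, 8, 4]].
An LDLᵀ factorisation of H has diagonal entries 2, 14, 34/7, 20/17.
So there are 4 positive pivots.
H is positive definite, so the origin is a strict local minimum.

local minimum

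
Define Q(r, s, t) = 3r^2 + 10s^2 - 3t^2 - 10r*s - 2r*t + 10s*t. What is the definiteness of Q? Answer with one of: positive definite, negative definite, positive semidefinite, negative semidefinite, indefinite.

The symmetric matrix is A = [[3, -5, -1], [-5, 10, 5], [-1, 5, -3]].
An LDLᵀ factorisation of A has diagonal entries 3, 5/3, -10.
Counting signs: 2 positive, 1 negative.
Hence Q is indefinite.

indefinite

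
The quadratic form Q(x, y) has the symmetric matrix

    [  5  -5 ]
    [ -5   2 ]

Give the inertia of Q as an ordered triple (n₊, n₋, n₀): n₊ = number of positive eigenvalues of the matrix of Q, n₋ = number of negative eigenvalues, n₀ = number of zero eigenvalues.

(1, 1, 0)

Applying the same elementary operations to the rows and columns of A produces a congruent diagonal matrix with entries 5, -3.
Counting signs: 1 positive, 1 negative.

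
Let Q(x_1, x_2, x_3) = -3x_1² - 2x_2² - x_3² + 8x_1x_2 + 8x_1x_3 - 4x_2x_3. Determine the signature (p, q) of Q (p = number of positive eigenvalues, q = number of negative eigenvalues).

(2, 1)

The symmetric matrix is A = [[-3, 4, 4], [4, -2, -2], [4, -2, -1]].
An LDLᵀ factorisation of A has diagonal entries -3, 10/3, 1.
Counting signs: 2 positive, 1 negative.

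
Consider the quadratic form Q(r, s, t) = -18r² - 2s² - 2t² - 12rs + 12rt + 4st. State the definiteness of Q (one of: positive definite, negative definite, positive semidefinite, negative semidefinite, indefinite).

negative semidefinite

The associated matrix is A = [[-18, -6, 6], [-6, -2, 2], [6, 2, -2]].
Row-reducing A symmetrically gives the diagonal entries -18, 0, 0.
Counting signs: 1 negative, 2 zero.
Hence Q is negative semidefinite.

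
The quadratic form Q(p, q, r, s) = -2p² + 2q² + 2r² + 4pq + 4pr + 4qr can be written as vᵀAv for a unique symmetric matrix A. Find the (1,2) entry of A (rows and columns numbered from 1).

The coefficient of p·q in Q is 4. For a symmetric A this equals A[1,2] + A[2,1] = 2·A[1,2].
So A[1,2] = 4/2 = 2.

2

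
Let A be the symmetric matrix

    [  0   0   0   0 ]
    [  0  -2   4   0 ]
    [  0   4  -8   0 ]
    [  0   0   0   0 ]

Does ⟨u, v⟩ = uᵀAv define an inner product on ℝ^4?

no

Congruent diagonalization of A (simultaneous row and column reduction) yields pivots 0, -2, 0, 0.
So there are 1 negative, 3 zero pivots.
Hence Q is negative semidefinite.
⟨·,·⟩ is an inner product exactly when A is positive definite.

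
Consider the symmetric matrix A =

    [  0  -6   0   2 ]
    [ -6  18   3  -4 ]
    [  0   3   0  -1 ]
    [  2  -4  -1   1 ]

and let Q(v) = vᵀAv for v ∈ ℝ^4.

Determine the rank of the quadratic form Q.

3

Row reduction of A gives 3 nonzero rows, so rank A = 3.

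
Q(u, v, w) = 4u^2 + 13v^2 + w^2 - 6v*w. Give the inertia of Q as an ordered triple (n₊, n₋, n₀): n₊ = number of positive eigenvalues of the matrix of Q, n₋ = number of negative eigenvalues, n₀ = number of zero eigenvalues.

The associated matrix is A = [[4, 0, 0], [0, 13, -3], [0, -3, 1]].
Row-reducing A symmetrically gives the diagonal entries 4, 13, 4/13.
So there are 3 positive pivots.

(3, 0, 0)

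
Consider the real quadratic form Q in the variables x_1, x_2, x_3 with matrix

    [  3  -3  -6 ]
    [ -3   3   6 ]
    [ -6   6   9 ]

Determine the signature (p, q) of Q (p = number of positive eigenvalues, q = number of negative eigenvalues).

(1, 1)

Row-reducing A symmetrically gives the diagonal entries 3, 0, -3.
So there are 1 positive, 1 negative, 1 zero pivots.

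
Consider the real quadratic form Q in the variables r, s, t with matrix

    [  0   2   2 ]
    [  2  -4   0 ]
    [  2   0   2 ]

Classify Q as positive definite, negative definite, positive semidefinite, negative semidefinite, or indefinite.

indefinite

A is congruent to a diagonal matrix with 1 positive, 2 negative and 0 zero entries, so Q is indefinite.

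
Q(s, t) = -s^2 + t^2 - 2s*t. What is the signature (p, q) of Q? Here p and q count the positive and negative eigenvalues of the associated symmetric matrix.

(1, 1)

The associated matrix is A = [[-1, -1], [-1, 1]].
Row-reducing A symmetrically gives the diagonal entries -1, 2.
So there are 1 positive, 1 negative pivots.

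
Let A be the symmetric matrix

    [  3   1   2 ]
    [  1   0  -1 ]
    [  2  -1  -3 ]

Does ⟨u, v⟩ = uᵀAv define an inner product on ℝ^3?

no

Row-reducing A symmetrically gives the diagonal entries 3, -1/3, 4.
That gives 2 positive, 1 negative pivots.
Hence Q is indefinite.
⟨·,·⟩ is an inner product exactly when A is positive definite.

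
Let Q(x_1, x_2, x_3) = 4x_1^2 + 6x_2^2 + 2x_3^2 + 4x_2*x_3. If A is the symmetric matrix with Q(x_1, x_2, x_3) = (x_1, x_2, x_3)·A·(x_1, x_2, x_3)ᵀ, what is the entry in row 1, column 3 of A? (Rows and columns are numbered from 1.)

The coefficient of x_1·x_3 in Q is 0. For a symmetric A this equals A[1,3] + A[3,1] = 2·A[1,3].
So A[1,3] = 0/2 = 0.

0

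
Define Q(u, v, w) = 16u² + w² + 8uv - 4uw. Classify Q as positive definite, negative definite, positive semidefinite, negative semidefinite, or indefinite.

indefinite

The symmetric matrix is A = [[16, 4, -2], [4, 0, 0], [-2, 0, 1]].
An LDLᵀ factorisation of A has diagonal entries 16, -1, 1.
So there are 2 positive, 1 negative pivots.
Hence Q is indefinite.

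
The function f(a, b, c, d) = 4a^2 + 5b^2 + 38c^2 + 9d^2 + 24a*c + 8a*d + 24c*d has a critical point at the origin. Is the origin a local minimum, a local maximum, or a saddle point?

The Hessian at the origin is H = [[8, 0, 24, 8], [0, 10, 0, 0], [24, 0, 76, 24], [8, 0, 24, 18]].
Symmetric row and column elimination reduces H to a congruent diagonal form with pivots 8, 10, 4, 10.
So there are 4 positive pivots.
H is positive definite, so the origin is a strict local minimum.

local minimum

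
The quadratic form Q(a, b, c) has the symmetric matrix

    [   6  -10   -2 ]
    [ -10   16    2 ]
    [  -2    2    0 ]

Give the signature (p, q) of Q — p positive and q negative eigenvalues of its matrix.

(2, 1)

Row-reducing A symmetrically gives the diagonal entries 6, -2/3, 2.
Counting signs: 2 positive, 1 negative.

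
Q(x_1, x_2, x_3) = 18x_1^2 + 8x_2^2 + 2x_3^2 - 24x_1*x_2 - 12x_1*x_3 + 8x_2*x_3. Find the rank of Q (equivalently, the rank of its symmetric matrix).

The associated matrix is A = [[18, -12, -6], [-12, 8, 4], [-6, 4, 2]].
Applying the same elementary operations to the rows and columns of A produces a congruent diagonal matrix with entries 18, 0, 0.
Counting signs: 1 positive, 2 zero.
The rank is the number of nonzero pivots: 1.

1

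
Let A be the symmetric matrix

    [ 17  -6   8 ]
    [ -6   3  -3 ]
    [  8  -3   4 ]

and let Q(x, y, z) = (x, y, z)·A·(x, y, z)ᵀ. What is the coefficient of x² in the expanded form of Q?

17

The coefficient of x² is the diagonal entry A[1,1] = 17.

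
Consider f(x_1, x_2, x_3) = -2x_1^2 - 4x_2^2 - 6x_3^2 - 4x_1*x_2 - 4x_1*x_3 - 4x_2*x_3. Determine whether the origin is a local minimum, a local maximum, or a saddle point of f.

The Hessian at the origin is H = [[-4, -4, -4], [-4, -8, -4], [-4, -4, -12]].
Applying the same elementary operations to the rows and columns of H produces a congruent diagonal matrix with entries -4, -4, -8.
That gives 3 negative pivots.
H is negative definite, so the origin is a strict local maximum.

local maximum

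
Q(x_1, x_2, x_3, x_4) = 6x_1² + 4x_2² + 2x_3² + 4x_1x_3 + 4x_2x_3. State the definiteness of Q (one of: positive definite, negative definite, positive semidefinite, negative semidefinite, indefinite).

positive semidefinite

The symmetric matrix is A = [[6, 0, 2, 0], [0, 4, 2, 0], [2, 2, 2, 0], [0, 0, 0, 0]].
Congruent diagonalization of A (simultaneous row and column reduction) yields pivots 6, 4, 1/3, 0.
Counting signs: 3 positive, 1 zero.
Hence Q is positive semidefinite.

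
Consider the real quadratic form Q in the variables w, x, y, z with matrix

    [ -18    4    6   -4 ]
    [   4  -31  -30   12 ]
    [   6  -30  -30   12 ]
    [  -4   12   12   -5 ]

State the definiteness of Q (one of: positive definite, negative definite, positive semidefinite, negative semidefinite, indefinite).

negative semidefinite

Applying the same elementary operations to the rows and columns of A produces a congruent diagonal matrix with entries -18, -271/9, -192/271, 0.
So there are 3 negative, 1 zero pivots.
Hence Q is negative semidefinite.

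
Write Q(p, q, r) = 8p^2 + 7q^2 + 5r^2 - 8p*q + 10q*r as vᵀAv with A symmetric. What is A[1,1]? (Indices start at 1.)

8

The coefficient of p^2 in Q is 8, and that is exactly A[1,1].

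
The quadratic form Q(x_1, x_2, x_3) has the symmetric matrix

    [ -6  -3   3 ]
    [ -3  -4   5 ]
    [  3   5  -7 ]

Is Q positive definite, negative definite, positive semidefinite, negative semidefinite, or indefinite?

negative definite

An LDLᵀ factorisation of A has diagonal entries -6, -5/2, -3/5.
So there are 3 negative pivots.
Hence Q is negative definite.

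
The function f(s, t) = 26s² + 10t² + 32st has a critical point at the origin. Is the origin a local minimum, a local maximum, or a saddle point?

The Hessian at the origin is H = [[52, 32], [32, 20]].
det H = 52·20 − (32)² = 16 > 0 and H[1,1] = 52 > 0, so H is positive definite.
Therefore the origin is a local minimum.

local minimum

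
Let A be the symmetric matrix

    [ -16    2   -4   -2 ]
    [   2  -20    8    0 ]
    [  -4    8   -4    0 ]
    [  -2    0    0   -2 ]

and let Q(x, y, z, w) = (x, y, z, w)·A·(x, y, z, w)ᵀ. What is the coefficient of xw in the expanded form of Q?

-4

The coefficient of xw is A[1,4] + A[4,1] = 2·(-2) = -4.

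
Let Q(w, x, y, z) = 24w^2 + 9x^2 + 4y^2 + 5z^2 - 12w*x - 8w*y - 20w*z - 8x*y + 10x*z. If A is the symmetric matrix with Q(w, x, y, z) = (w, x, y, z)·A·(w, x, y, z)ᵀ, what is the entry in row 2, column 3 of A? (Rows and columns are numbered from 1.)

The coefficient of x·y in Q is -8. For a symmetric A this equals A[2,3] + A[3,2] = 2·A[2,3].
So A[2,3] = -8/2 = -4.

-4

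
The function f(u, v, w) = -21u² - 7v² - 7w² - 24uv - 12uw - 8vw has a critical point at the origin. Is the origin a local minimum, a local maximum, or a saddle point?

The Hessian at the origin is H = [[-42, -24, -12], [-24, -14, -8], [-12, -8, -14]].
Congruent diagonalization of H (simultaneous row and column reduction) yields pivots -42, -2/7, -6.
That gives 3 negative pivots.
H is negative definite, so the origin is a strict local maximum.

local maximum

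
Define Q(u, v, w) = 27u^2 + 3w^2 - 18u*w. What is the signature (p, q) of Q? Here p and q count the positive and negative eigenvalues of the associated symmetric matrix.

Write A = [[27, 0, -9], [0, 0, 0], [-9, 0, 3]].
Congruent diagonalization of A (simultaneous row and column reduction) yields pivots 27, 0, 0.
That gives 1 positive, 2 zero pivots.

(1, 0)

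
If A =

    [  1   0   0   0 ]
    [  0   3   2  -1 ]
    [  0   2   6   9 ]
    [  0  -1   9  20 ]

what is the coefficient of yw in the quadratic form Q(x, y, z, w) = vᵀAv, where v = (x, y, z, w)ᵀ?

-2

The coefficient of yw is A[2,4] + A[4,2] = 2·(-1) = -2.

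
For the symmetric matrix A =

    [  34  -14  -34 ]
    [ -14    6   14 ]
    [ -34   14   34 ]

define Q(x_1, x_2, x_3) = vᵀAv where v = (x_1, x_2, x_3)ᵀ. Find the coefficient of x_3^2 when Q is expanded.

34

The coefficient of x_3^2 is the diagonal entry A[3,3] = 34.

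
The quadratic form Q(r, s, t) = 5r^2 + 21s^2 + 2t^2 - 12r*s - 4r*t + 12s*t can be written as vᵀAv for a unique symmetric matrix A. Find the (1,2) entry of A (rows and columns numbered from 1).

-6

The coefficient of r·s in Q is -12. For a symmetric A this equals A[1,2] + A[2,1] = 2·A[1,2].
So A[1,2] = -12/2 = -6.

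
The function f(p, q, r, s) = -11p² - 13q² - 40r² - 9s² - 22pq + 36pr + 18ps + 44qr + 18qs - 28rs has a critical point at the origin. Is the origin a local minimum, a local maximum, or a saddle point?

The Hessian at the origin is H = [[-22, -22, 36, 18], [-22, -26, 44, 18], [36, 44, -80, -28], [18, 18, -28, -18]].
An LDLᵀ factorisation of H has diagonal entries -22, -4, -56/11, -20/7.
So there are 4 negative pivots.
H is negative definite, so the origin is a strict local maximum.

local maximum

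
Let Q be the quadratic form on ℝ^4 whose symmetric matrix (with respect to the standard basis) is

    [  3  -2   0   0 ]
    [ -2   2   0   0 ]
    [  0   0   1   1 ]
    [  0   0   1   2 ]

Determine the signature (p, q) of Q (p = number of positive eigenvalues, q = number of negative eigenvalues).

Applying the same elementary operations to the rows and columns of A produces a congruent diagonal matrix with entries 3, 2/3, 1, 1.
That gives 4 positive pivots.

(4, 0)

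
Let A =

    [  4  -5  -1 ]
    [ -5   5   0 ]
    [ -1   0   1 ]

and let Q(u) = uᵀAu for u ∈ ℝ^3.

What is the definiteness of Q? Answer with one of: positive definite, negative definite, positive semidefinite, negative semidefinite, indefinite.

An LDLᵀ factorisation of A has diagonal entries 4, -5/4, 2.
So there are 2 positive, 1 negative pivots.
Hence Q is indefinite.

indefinite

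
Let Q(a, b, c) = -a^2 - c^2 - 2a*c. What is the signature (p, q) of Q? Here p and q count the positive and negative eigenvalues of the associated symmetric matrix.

(0, 1)

Write A = [[-1, 0, -1], [0, 0, 0], [-1, 0, -1]].
Symmetric row and column elimination reduces A to a congruent diagonal form with pivots -1, 0, 0.
That gives 1 negative, 2 zero pivots.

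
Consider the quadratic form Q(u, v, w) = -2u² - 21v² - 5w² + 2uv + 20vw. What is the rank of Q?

Write A = [[-2, 1, 0], [1, -21, 10], [0, 10, -5]].
Applying the same elementary operations to the rows and columns of A produces a congruent diagonal matrix with entries -2, -41/2, -5/41.
So there are 3 negative pivots.
The rank is the number of nonzero pivots: 3.

3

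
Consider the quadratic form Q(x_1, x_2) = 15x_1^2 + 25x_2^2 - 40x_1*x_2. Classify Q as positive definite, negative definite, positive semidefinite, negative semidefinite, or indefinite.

The symmetric matrix of Q is [[15, -20], [-20, 25]].
For the 2×2 matrix [[15, -20], [-20, 25]]: det = 15·25 − (-20)² = -25, trace = 40.
det < 0 so the eigenvalues have opposite signs; the form is indefinite.

indefinite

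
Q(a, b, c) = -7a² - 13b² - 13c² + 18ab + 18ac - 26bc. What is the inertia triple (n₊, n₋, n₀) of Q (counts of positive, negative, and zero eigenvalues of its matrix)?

Write A = [[-7, 9, 9], [9, -13, -13], [9, -13, -13]].
Applying the same elementary operations to the rows and columns of A produces a congruent diagonal matrix with entries -7, -10/7, 0.
So there are 2 negative, 1 zero pivots.

(0, 2, 1)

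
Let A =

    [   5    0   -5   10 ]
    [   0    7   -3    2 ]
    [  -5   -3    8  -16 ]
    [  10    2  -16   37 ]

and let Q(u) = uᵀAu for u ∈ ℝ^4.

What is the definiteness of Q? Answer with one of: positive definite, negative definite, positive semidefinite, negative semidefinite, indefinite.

positive definite

Symmetric row and column elimination reduces A to a congruent diagonal form with pivots 5, 7, 12/7, 1.
So there are 4 positive pivots.
Hence Q is positive definite.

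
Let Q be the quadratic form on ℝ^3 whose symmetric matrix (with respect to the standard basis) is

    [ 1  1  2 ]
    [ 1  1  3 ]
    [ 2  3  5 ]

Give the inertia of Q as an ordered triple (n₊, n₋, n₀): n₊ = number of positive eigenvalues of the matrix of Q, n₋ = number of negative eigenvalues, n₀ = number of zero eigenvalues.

By Sylvester's law of inertia any congruent diagonalization of A has 2 positive, 1 negative and 0 zero entries.

(2, 1, 0)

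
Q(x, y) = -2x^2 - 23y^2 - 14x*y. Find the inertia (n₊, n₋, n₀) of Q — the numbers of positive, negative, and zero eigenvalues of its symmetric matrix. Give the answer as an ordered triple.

(1, 1, 0)

Write A = [[-2, -7], [-7, -23]].
Applying the same elementary operations to the rows and columns of A produces a congruent diagonal matrix with entries -2, 3/2.
Counting signs: 1 positive, 1 negative.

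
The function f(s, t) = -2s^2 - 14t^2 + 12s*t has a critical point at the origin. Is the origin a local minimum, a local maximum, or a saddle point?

saddle point

The Hessian at the origin is H = [[-4, 12], [12, -28]].
det H = -4·-28 − (12)² = -32 < 0, so H is indefinite.
Therefore the origin is a saddle point.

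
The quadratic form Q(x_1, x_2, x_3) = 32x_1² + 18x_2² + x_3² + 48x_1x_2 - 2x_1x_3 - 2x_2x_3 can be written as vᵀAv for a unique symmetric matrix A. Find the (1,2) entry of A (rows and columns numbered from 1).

24

The coefficient of x_1·x_2 in Q is 48. For a symmetric A this equals A[1,2] + A[2,1] = 2·A[1,2].
So A[1,2] = 48/2 = 24.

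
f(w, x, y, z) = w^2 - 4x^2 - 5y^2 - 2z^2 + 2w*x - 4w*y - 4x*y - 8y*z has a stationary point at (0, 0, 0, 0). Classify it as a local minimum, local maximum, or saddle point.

The Hessian at the origin is H = [[2, 2, -4, 0], [2, -8, -4, 0], [-4, -4, -10, -8], [0, 0, -8, -4]].
Applying the same elementary operations to the rows and columns of H produces a congruent diagonal matrix with entries 2, -10, -18, -4/9.
Counting signs: 1 positive, 3 negative.
H is indefinite, so the origin is a saddle point.

saddle point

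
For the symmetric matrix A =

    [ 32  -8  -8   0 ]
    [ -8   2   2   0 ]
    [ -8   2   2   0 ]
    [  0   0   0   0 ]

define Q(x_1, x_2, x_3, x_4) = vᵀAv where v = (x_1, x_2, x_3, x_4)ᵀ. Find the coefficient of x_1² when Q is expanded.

32

The coefficient of x_1² is the diagonal entry A[1,1] = 32.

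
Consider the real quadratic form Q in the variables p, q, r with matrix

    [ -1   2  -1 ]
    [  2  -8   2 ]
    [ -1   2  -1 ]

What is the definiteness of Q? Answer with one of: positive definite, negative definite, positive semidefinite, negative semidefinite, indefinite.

Applying the same elementary operations to the rows and columns of A produces a congruent diagonal matrix with entries -1, -4, 0.
That gives 2 negative, 1 zero pivots.
Hence Q is negative semidefinite.

negative semidefinite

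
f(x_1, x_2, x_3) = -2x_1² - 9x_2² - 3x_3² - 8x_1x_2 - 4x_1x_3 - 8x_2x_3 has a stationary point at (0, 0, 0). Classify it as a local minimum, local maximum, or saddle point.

local maximum

The Hessian at the origin is H = [[-4, -8, -4], [-8, -18, -8], [-4, -8, -6]].
Symmetric row and column elimination reduces H to a congruent diagonal form with pivots -4, -2, -2.
Counting signs: 3 negative.
H is negative definite, so the origin is a strict local maximum.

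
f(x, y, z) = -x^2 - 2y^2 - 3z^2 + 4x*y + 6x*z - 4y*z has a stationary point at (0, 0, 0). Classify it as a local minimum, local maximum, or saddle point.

saddle point

The Hessian at the origin is H = [[-2, 4, 6], [4, -4, -4], [6, -4, -6]].
Applying the same elementary operations to the rows and columns of H produces a congruent diagonal matrix with entries -2, 4, -4.
So there are 1 positive, 2 negative pivots.
H is indefinite, so the origin is a saddle point.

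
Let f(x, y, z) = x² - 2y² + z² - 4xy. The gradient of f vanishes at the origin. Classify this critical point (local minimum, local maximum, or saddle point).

The Hessian at the origin is H = [[2, -4, 0], [-4, -4, 0], [0, 0, 2]].
Congruent diagonalization of H (simultaneous row and column reduction) yields pivots 2, -12, 2.
Counting signs: 2 positive, 1 negative.
H is indefinite, so the origin is a saddle point.

saddle point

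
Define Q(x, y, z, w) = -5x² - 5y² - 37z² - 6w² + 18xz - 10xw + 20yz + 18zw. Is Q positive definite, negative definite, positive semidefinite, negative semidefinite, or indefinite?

The symmetric matrix of Q is A = [[-5, 0, 9, -5], [0, -5, 10, 0], [9, 10, -37, 9], [-5, 0, 9, -6]].
Leading principal minors: Δ_1 = -5, Δ_2 = 25, Δ_3 = -20, Δ_4 = 20.
The signs alternate starting with Δ_1 < 0, so by Sylvester's criterion Q is negative definite.

negative definite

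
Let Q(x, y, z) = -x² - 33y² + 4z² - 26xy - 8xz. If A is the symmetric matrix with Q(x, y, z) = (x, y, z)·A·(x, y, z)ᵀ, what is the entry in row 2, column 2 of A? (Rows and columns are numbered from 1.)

The coefficient of y² in Q is -33, and that is exactly A[2,2].

-33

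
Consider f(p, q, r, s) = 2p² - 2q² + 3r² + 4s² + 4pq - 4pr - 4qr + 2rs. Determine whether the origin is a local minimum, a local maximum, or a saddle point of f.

The Hessian at the origin is H = [[4, 4, -4, 0], [4, -4, -4, 0], [-4, -4, 6, 2], [0, 0, 2, 8]].
An LDLᵀ factorisation of H has diagonal entries 4, -8, 2, 6.
So there are 3 positive, 1 negative pivots.
H is indefinite, so the origin is a saddle point.

saddle point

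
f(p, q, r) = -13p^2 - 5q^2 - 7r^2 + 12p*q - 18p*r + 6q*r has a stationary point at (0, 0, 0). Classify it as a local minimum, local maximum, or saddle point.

The Hessian at the origin is H = [[-26, 12, -18], [12, -10, 6], [-18, 6, -14]].
Applying the same elementary operations to the rows and columns of H produces a congruent diagonal matrix with entries -26, -58/13, -10/29.
Counting signs: 3 negative.
H is negative definite, so the origin is a strict local maximum.

local maximum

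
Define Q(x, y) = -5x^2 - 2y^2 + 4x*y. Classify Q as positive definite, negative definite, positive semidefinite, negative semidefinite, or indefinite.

negative definite

The symmetric matrix of Q is [[-5, 2], [2, -2]].
For the 2×2 matrix [[-5, 2], [2, -2]]: det = -5·-2 − (2)² = 6, trace = -7.
det > 0 so both eigenvalues share the sign of the trace; trace = -7 < 0 ⇒ both negative.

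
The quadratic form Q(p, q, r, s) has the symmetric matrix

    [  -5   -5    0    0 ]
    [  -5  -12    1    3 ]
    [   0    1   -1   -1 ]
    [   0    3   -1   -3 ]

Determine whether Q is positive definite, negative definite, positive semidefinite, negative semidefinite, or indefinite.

negative definite

Symmetric row and column elimination reduces A to a congruent diagonal form with pivots -5, -7, -6/7, -4/3.
That gives 4 negative pivots.
Hence Q is negative definite.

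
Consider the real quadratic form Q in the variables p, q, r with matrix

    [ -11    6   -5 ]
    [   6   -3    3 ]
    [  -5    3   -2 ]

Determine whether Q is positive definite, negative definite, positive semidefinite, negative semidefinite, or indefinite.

indefinite

Applying the same elementary operations to the rows and columns of A produces a congruent diagonal matrix with entries -11, 3/11, 0.
So there are 1 positive, 1 negative, 1 zero pivots.
Hence Q is indefinite.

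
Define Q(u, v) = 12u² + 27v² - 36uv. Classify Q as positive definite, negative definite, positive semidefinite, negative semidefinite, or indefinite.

The symmetric matrix of Q is [[12, -18], [-18, 27]].
For the 2×2 matrix [[12, -18], [-18, 27]]: det = 12·27 − (-18)² = 0, trace = 39.
det = 0 so one eigenvalue is zero; the form is semidefinite with the sign of the trace.

positive semidefinite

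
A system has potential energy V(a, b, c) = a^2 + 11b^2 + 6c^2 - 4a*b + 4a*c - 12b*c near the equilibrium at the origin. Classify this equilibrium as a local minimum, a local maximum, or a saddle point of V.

local minimum

The Hessian at the origin is H = [[2, -4, 4], [-4, 22, -12], [4, -12, 12]].
Row-reducing H symmetrically gives the diagonal entries 2, 14, 20/7.
That gives 3 positive pivots.
H is positive definite, so the origin is a strict local minimum.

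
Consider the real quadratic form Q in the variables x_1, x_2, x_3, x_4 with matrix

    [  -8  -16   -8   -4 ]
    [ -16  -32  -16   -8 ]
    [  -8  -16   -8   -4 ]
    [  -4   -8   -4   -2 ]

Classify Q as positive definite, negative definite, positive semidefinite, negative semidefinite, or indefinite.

negative semidefinite

Congruent diagonalization of A (simultaneous row and column reduction) yields pivots -8, 0, 0, 0.
Counting signs: 1 negative, 3 zero.
Hence Q is negative semidefinite.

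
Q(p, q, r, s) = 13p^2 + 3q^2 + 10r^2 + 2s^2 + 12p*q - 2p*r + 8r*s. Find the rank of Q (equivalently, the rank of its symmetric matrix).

4

Write A = [[13, 6, -1, 0], [6, 3, 0, 0], [-1, 0, 10, 4], [0, 0, 4, 2]].
An LDLᵀ factorisation of A has diagonal entries 13, 3/13, 9, 2/9.
That gives 4 positive pivots.
The rank is the number of nonzero pivots: 4.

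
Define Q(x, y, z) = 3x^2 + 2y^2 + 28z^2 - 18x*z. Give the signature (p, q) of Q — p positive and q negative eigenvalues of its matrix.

(3, 0)

Write A = [[3, 0, -9], [0, 2, 0], [-9, 0, 28]].
Row-reducing A symmetrically gives the diagonal entries 3, 2, 1.
So there are 3 positive pivots.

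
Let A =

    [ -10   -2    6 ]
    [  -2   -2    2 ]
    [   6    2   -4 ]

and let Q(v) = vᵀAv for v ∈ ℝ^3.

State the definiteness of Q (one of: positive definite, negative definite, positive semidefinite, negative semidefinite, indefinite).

Symmetric row and column elimination reduces A to a congruent diagonal form with pivots -10, -8/5, 0.
So there are 2 negative, 1 zero pivots.
Hence Q is negative semidefinite.

negative semidefinite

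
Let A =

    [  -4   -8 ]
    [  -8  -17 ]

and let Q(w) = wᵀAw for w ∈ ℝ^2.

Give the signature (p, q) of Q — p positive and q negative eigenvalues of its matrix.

(0, 2)

An LDLᵀ factorisation of A has diagonal entries -4, -1.
Counting signs: 2 negative.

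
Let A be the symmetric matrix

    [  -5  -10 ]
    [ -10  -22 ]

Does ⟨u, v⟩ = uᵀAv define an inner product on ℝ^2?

no

For the 2×2 matrix [[-5, -10], [-10, -22]]: det = -5·-22 − (-10)² = 10, trace = -27.
det > 0 so both eigenvalues share the sign of the trace; trace = -27 < 0 ⇒ both negative.
⟨·,·⟩ is an inner product exactly when A is positive definite.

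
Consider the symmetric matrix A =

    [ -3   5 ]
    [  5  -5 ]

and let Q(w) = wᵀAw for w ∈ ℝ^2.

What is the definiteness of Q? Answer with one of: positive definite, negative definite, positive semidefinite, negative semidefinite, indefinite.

indefinite

Symmetric row and column elimination reduces A to a congruent diagonal form with pivots -3, 10/3.
That gives 1 positive, 1 negative pivots.
Hence Q is indefinite.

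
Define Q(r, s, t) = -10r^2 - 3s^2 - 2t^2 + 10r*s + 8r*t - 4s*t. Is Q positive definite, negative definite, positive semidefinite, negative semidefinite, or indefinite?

The symmetric matrix of Q is A = [[-10, 5, 4], [5, -3, -2], [4, -2, -2]].
Leading principal minors: Δ_1 = -10, Δ_2 = 5, Δ_3 = -2.
The signs alternate starting with Δ_1 < 0, so by Sylvester's criterion Q is negative definite.

negative definite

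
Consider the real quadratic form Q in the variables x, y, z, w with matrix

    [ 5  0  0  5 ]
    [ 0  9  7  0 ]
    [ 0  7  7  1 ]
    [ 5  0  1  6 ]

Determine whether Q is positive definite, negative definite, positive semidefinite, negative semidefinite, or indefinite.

positive definite

Row-reducing A symmetrically gives the diagonal entries 5, 9, 14/9, 5/14.
Counting signs: 4 positive.
Hence Q is positive definite.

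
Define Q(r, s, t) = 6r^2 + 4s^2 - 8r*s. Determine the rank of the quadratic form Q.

2

The symmetric matrix is A = [[6, -4, 0], [-4, 4, 0], [0, 0, 0]].
Applying the same elementary operations to the rows and columns of A produces a congruent diagonal matrix with entries 6, 4/3, 0.
So there are 2 positive, 1 zero pivots.
The rank is the number of nonzero pivots: 2.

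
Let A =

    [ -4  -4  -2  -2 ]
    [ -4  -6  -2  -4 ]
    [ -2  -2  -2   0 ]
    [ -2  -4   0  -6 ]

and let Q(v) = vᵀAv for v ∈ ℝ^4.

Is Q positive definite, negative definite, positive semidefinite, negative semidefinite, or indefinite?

Leading principal minors: Δ_1 = -4, Δ_2 = 8, Δ_3 = -8, Δ_4 = 16.
The signs alternate starting with Δ_1 < 0, so by Sylvester's criterion Q is negative definite.

negative definite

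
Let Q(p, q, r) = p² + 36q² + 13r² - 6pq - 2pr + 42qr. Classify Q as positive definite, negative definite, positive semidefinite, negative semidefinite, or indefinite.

The symmetric matrix is A = [[1, -3, -1], [-3, 36, 21], [-1, 21, 13]].
Row-reducing A symmetrically gives the diagonal entries 1, 27, 0.
That gives 2 positive, 1 zero pivots.
Hence Q is positive semidefinite.

positive semidefinite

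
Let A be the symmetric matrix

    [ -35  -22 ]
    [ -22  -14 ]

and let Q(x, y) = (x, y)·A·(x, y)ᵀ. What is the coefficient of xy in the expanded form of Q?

-44

The coefficient of xy is A[1,2] + A[2,1] = 2·(-22) = -44.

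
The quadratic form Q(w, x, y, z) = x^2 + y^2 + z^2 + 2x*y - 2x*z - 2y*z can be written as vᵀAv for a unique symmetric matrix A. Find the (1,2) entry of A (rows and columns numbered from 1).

The coefficient of w·x in Q is 0. For a symmetric A this equals A[1,2] + A[2,1] = 2·A[1,2].
So A[1,2] = 0/2 = 0.

0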